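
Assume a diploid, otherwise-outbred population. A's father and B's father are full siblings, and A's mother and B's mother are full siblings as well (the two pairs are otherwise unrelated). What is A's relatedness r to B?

Wright's path rule: contributions from independent ancestry routes add.
A and B are related in two ways: first cousins through their fathers (r = 1/8) and first cousins through their mothers (r = 1/8) — i.e. double first cousins.
r = 1/8 + 1/8 = 0.25.

0.25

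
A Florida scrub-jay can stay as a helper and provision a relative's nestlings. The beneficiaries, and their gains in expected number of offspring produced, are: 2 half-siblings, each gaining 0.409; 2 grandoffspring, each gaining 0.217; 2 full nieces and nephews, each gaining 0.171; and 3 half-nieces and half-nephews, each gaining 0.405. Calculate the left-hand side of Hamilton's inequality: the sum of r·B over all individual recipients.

0.550375

r to a half-sibling = 1/4 (half-sibs share one parent — one path of length 2: r = (1/2)^2 = 1/4).
r to a grandoffspring = 0.25 (two parent–offspring links: r = (1/2)^2 = 1/4).
r to a full niece or nephew = 0.25 (full aunt/uncle↔niece/nephew: two paths of length 3 through the shared grandparent pair: r = 2·(1/2)^3 = 1/4).
r to a half-niece or half-nephew = 0.125 (half-aunt/uncle↔niece/nephew: one path of length 3: r = (1/2)^3 = 1/8).
Summing one r·B term per recipient: 2·0.25·0.409 + 2·0.25·0.217 + 2·0.25·0.171 + 3·0.125·0.405 = 0.550375.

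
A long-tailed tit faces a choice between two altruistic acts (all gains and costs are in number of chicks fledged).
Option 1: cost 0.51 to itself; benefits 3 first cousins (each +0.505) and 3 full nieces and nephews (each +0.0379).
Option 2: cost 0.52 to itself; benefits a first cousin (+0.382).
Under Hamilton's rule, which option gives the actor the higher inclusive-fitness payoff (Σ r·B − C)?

Option 1

Option 1: r to a first cousin = 0.125.
Option 1: r to a full niece or nephew = 0.25.
Option 1: Σ r·B − C = (3·0.125·0.505 + 3·0.25·0.0379) − 0.51 = -0.2922.
Option 2: r to a first cousin = 0.125.
Option 2: Σ r·B − C = (1·0.125·0.382) − 0.52 = -0.47225.
Option 1 has the higher net inclusive-fitness payoff.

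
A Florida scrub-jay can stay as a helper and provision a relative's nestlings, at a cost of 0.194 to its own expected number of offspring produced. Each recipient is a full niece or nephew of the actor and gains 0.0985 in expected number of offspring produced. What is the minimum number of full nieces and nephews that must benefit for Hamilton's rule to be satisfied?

8

r to a full niece or nephew = 1/4 (full aunt/uncle↔niece/nephew: two paths of length 3 through the shared grandparent pair: r = 2·(1/2)^3 = 1/4).
Hamilton's rule: n·r·B > C  ⇒  n > C/(r·B) = 0.194/(0.25·0.0985) = 7.878.
The smallest integer exceeding 7.878 is 8.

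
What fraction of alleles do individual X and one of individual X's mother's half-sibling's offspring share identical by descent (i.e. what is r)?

Each parent–offspring link contributes a factor of 1/2, and independent paths through distinct common ancestors add.
Half first cousins share one grandparent — one path of length 4: r = (1/2)^4 = 1/16.

0.0625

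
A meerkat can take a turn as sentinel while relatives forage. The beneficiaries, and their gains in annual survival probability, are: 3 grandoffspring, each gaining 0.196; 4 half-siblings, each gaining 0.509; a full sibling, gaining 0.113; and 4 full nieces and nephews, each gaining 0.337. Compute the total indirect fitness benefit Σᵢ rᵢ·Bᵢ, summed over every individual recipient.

r to a grandoffspring = 1/4 (two parent–offspring links: r = (1/2)^2 = 1/4).
r to a half-sibling = 1/4 (half-sibs share one parent — one path of length 2: r = (1/2)^2 = 1/4).
r to a full sibling = 0.5 (full sibs share both parents — two paths of length 2: r = 2·(1/2)^2 = 1/2).
r to a full niece or nephew = 1/4 (full aunt/uncle↔niece/nephew: two paths of length 3 through the shared grandparent pair: r = 2·(1/2)^3 = 1/4).
Summing one r·B term per recipient: 3·0.25·0.196 + 4·0.25·0.509 + 1·0.5·0.113 + 4·0.25·0.337 = 1.0495.

1.0495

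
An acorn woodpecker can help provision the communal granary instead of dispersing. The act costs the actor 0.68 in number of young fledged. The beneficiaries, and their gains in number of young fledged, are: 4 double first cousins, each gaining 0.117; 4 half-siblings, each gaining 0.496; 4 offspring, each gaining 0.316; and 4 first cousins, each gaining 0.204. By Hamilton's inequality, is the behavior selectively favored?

Yes

Hamilton's rule: the trait is favored when the sum of r·B over every recipient exceeds the actor's cost C.
r to a double first cousin = 1/4 (double first cousins share both grandparent pairs — four paths of length 4: r = 4·(1/2)^4 = 1/4).
r to a half-sibling = 0.25 (half-sibs share one parent — one path of length 2: r = (1/2)^2 = 1/4).
r to an offspring = 1/2 (one parent–offspring link: r = (1/2)^1 = 1/2).
r to a first cousin = 0.125 (first cousins share one grandparent pair — two paths of length 4: r = 2·(1/2)^4 = 1/8).
Summing one r·B term per recipient: 4·0.25·0.117 + 4·0.25·0.496 + 4·0.5·0.316 + 4·0.125·0.204 = 1.347.
1.347 > 0.68: the indirect benefit exceeds the cost.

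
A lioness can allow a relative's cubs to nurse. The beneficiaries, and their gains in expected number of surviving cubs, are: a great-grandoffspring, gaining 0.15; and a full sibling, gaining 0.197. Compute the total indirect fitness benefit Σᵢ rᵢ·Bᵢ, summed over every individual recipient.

r to a great-grandoffspring = 0.125 (three parent–offspring links: r = (1/2)^3 = 1/8).
r to a full sibling = 1/2 (full sibs share both parents — two paths of length 2: r = 2·(1/2)^2 = 1/2).
Summing one r·B term per recipient: 1·0.125·0.15 + 1·0.5·0.197 = 0.11725.

0.11725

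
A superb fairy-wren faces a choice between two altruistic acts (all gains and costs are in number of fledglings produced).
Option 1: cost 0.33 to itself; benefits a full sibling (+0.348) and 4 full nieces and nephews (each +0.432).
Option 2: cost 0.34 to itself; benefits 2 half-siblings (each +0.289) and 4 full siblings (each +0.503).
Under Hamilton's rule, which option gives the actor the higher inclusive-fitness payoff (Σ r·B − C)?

Option 2

Option 1: r to a full sibling = 0.5.
Option 1: r to a full niece or nephew = 0.25.
Option 1: Σ r·B − C = (1·0.5·0.348 + 4·0.25·0.432) − 0.33 = 0.276.
Option 2: r to a half-sibling = 0.25.
Option 2: r to a full sibling = 0.5.
Option 2: Σ r·B − C = (2·0.25·0.289 + 4·0.5·0.503) − 0.34 = 0.8105.
Option 2 has the higher net inclusive-fitness payoff.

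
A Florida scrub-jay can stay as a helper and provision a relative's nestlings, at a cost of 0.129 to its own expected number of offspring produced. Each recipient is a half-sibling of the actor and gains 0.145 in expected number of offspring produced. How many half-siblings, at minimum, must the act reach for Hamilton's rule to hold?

r to a half-sibling = 1/4 (half-sibs share one parent — one path of length 2: r = (1/2)^2 = 1/4).
Hamilton's rule: n·r·B > C  ⇒  n > C/(r·B) = 0.129/(0.25·0.145) = 3.559.
The smallest integer exceeding 3.559 is 4.

4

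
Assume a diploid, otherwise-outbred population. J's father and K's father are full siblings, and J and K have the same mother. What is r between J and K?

0.375

Wright's path rule: contributions from independent ancestry routes add.
J and K are related in two ways: first cousins through their fathers (r = 1/8) and half-sibs through their shared mother (r = 1/4).
r = 1/8 + 1/4 = 3/8 = 0.375.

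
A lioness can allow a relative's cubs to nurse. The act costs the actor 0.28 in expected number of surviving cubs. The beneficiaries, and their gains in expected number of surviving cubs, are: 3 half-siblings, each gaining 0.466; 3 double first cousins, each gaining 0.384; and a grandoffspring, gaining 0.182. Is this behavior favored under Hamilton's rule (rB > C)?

Yes

Hamilton's rule: the trait is favored when the sum of r·B over every recipient exceeds the actor's cost C.
r to a half-sibling = 1/4 (half-sibs share one parent — one path of length 2: r = (1/2)^2 = 1/4).
r to a double first cousin = 0.25 (double first cousins share both grandparent pairs — four paths of length 4: r = 4·(1/2)^4 = 1/4).
r to a grandoffspring = 0.25 (two parent–offspring links: r = (1/2)^2 = 1/4).
Summing one r·B term per recipient: 3·0.25·0.466 + 3·0.25·0.384 + 1·0.25·0.182 = 0.683.
0.683 > 0.28: the indirect benefit exceeds the cost.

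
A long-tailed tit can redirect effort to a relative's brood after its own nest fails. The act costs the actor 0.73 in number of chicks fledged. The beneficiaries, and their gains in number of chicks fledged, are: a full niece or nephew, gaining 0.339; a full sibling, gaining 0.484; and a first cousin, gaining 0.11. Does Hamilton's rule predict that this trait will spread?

No

Hamilton's rule: the trait is favored when the sum of r·B over every recipient exceeds the actor's cost C.
r to a full niece or nephew = 0.25 (full aunt/uncle↔niece/nephew: two paths of length 3 through the shared grandparent pair: r = 2·(1/2)^3 = 1/4).
r to a full sibling = 1/2 (full sibs share both parents — two paths of length 2: r = 2·(1/2)^2 = 1/2).
r to a first cousin = 0.125 (first cousins share one grandparent pair — two paths of length 4: r = 2·(1/2)^4 = 1/8).
Summing one r·B term per recipient: 1·0.25·0.339 + 1·0.5·0.484 + 1·0.125·0.11 = 0.3405.
0.3405 < 0.73: the indirect benefit is less than the cost.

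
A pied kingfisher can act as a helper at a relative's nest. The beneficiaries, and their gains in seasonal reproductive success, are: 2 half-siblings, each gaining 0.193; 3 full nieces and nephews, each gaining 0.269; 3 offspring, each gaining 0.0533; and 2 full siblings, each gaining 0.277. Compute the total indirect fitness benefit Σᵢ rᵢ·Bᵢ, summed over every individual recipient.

0.6552

r to a half-sibling = 1/4 (half-sibs share one parent — one path of length 2: r = (1/2)^2 = 1/4).
r to a full niece or nephew = 1/4 (full aunt/uncle↔niece/nephew: two paths of length 3 through the shared grandparent pair: r = 2·(1/2)^3 = 1/4).
r to an offspring = 0.5 (one parent–offspring link: r = (1/2)^1 = 1/2).
r to a full sibling = 0.5 (full sibs share both parents — two paths of length 2: r = 2·(1/2)^2 = 1/2).
Summing one r·B term per recipient: 2·0.25·0.193 + 3·0.25·0.269 + 3·0.5·0.0533 + 2·0.5·0.277 = 0.6552.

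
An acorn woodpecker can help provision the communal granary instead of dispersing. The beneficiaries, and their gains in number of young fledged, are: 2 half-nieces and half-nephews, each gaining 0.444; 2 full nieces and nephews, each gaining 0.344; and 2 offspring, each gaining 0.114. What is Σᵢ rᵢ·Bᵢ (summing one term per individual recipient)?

r to a half-niece or half-nephew = 0.125 (half-aunt/uncle↔niece/nephew: one path of length 3: r = (1/2)^3 = 1/8).
r to a full niece or nephew = 1/4 (full aunt/uncle↔niece/nephew: two paths of length 3 through the shared grandparent pair: r = 2·(1/2)^3 = 1/4).
r to an offspring = 1/2 (one parent–offspring link: r = (1/2)^1 = 1/2).
Summing one r·B term per recipient: 2·0.125·0.444 + 2·0.25·0.344 + 2·0.5·0.114 = 0.397.

0.397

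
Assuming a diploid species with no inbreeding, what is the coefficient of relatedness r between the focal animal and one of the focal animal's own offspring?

Each parent–offspring link contributes a factor of 1/2, and independent paths through distinct common ancestors add.
One parent–offspring link: r = (1/2)^1 = 1/2.

0.5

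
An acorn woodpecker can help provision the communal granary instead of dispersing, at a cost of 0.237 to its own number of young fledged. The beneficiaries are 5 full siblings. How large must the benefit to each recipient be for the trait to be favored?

r to a full sibling = 1/2 (full sibs share both parents — two paths of length 2: r = 2·(1/2)^2 = 1/2).
Hamilton's rule with n recipients of equal r: n·r·B > C, so B > C/(n·r) = 0.237/(5·0.5) = 0.0948.

0.0948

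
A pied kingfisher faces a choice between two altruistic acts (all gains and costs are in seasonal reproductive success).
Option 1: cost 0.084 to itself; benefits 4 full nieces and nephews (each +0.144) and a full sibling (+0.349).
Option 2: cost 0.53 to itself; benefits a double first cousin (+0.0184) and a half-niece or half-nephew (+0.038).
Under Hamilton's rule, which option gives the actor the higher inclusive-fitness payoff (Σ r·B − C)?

Option 1: r to a full niece or nephew = 0.25.
Option 1: r to a full sibling = 0.5.
Option 1: Σ r·B − C = (4·0.25·0.144 + 1·0.5·0.349) − 0.084 = 0.2345.
Option 2: r to a double first cousin = 0.25.
Option 2: r to a half-niece or half-nephew = 0.125.
Option 2: Σ r·B − C = (1·0.25·0.0184 + 1·0.125·0.038) − 0.53 = -0.52065.
Option 1 has the higher net inclusive-fitness payoff.

Option 1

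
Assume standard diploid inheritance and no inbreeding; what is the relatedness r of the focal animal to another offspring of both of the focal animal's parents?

Each parent–offspring link contributes a factor of 1/2, and independent paths through distinct common ancestors add.
Full sibs share both parents — two paths of length 2: r = 2·(1/2)^2 = 1/2.

0.5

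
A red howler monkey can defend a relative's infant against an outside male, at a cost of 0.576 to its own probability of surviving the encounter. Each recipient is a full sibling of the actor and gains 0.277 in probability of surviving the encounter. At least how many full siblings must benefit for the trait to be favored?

5

r to a full sibling = 1/2 (full sibs share both parents — two paths of length 2: r = 2·(1/2)^2 = 1/2).
Hamilton's rule: n·r·B > C  ⇒  n > C/(r·B) = 0.576/(0.5·0.277) = 4.159.
The smallest integer exceeding 4.159 is 5.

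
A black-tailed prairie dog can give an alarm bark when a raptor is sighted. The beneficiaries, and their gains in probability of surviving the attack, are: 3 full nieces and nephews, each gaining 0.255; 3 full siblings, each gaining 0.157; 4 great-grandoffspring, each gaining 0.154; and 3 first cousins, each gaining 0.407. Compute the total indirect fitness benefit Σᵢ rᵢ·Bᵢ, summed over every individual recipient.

0.656375

r to a full niece or nephew = 1/4 (full aunt/uncle↔niece/nephew: two paths of length 3 through the shared grandparent pair: r = 2·(1/2)^3 = 1/4).
r to a full sibling = 0.5 (full sibs share both parents — two paths of length 2: r = 2·(1/2)^2 = 1/2).
r to a great-grandoffspring = 0.125 (three parent–offspring links: r = (1/2)^3 = 1/8).
r to a first cousin = 0.125 (first cousins share one grandparent pair — two paths of length 4: r = 2·(1/2)^4 = 1/8).
Summing one r·B term per recipient: 3·0.25·0.255 + 3·0.5·0.157 + 4·0.125·0.154 + 3·0.125·0.407 = 0.656375.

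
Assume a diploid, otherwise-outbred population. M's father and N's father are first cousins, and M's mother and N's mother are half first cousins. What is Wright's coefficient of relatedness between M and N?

Wright's path rule: contributions from independent ancestry routes add.
M and N are related in two ways: second cousins through their fathers (r = 1/32) and half second cousins through their mothers (r = 1/64).
r = 1/32 + 1/64 = 3/64 = 0.046875.

0.046875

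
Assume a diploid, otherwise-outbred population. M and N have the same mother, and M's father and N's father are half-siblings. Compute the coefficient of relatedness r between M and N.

Independent pedigree routes through distinct common ancestors add.
M and N are related in two ways: half-sibs through their shared mother (r = 1/4) and half first cousins through their fathers (r = 1/16).
r = 1/4 + 1/16 = 0.3125.

0.3125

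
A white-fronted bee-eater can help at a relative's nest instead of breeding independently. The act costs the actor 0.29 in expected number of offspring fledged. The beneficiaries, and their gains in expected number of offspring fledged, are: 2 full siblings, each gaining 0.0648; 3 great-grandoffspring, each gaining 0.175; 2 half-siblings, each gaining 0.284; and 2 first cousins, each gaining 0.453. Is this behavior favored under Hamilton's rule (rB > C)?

Yes

Hamilton's rule: the trait is favored when the sum of r·B over every recipient exceeds the actor's cost C.
r to a full sibling = 1/2 (full sibs share both parents — two paths of length 2: r = 2·(1/2)^2 = 1/2).
r to a great-grandoffspring = 1/8 (three parent–offspring links: r = (1/2)^3 = 1/8).
r to a half-sibling = 0.25 (half-sibs share one parent — one path of length 2: r = (1/2)^2 = 1/4).
r to a first cousin = 1/8 (first cousins share one grandparent pair — two paths of length 4: r = 2·(1/2)^4 = 1/8).
Summing one r·B term per recipient: 2·0.5·0.0648 + 3·0.125·0.175 + 2·0.25·0.284 + 2·0.125·0.453 = 0.385675.
0.385675 > 0.29: the indirect benefit exceeds the cost.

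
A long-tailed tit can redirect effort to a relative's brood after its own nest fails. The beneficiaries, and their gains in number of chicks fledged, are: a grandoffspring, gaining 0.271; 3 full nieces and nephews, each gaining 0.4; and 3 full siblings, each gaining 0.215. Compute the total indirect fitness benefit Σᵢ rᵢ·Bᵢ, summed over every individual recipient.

0.69025

r to a grandoffspring = 0.25 (two parent–offspring links: r = (1/2)^2 = 1/4).
r to a full niece or nephew = 0.25 (full aunt/uncle↔niece/nephew: two paths of length 3 through the shared grandparent pair: r = 2·(1/2)^3 = 1/4).
r to a full sibling = 0.5 (full sibs share both parents — two paths of length 2: r = 2·(1/2)^2 = 1/2).
Summing one r·B term per recipient: 1·0.25·0.271 + 3·0.25·0.4 + 3·0.5·0.215 = 0.69025.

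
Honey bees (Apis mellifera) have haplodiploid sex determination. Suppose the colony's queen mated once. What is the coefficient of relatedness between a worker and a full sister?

0.75

Haplodiploid full sisters inherit their father's entire haploid genome identically (contributing 1/2) and on average half of their mother's contribution (1/2 · 1/2 = 1/4); r = 1/2 + 1/4 = 3/4.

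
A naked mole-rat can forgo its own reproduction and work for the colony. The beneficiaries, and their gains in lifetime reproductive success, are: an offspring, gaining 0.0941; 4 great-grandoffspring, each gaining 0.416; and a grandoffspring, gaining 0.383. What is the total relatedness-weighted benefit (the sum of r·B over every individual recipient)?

0.3508

r to an offspring = 0.5 (one parent–offspring link: r = (1/2)^1 = 1/2).
r to a great-grandoffspring = 1/8 (three parent–offspring links: r = (1/2)^3 = 1/8).
r to a grandoffspring = 0.25 (two parent–offspring links: r = (1/2)^2 = 1/4).
Summing one r·B term per recipient: 1·0.5·0.0941 + 4·0.125·0.416 + 1·0.25·0.383 = 0.3508.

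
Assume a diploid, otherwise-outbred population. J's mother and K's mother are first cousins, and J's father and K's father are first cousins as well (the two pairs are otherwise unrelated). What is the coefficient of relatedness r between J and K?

0.0625

With two independent routes of shared ancestry, r is the sum of the two contributions.
J and K are related in two ways: second cousins through their mothers (r = 1/32) and second cousins through their fathers (r = 1/32).
r = 1/32 + 1/32 = 1/16 = 0.0625.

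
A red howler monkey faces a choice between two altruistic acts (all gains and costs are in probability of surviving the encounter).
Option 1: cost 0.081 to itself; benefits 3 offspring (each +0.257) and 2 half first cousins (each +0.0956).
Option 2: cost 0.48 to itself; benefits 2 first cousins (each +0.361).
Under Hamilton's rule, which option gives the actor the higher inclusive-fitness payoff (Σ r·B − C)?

Option 1: r to an offspring = 0.5.
Option 1: r to a half first cousin = 0.0625.
Option 1: Σ r·B − C = (3·0.5·0.257 + 2·0.0625·0.0956) − 0.081 = 0.31645.
Option 2: r to a first cousin = 0.125.
Option 2: Σ r·B − C = (2·0.125·0.361) − 0.48 = -0.38975.
Option 1 has the higher net inclusive-fitness payoff.

Option 1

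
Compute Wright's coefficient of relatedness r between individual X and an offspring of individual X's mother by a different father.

Each parent–offspring link contributes a factor of 1/2, and independent paths through distinct common ancestors add.
Half-sibs share one parent — one path of length 2: r = (1/2)^2 = 1/4.

0.25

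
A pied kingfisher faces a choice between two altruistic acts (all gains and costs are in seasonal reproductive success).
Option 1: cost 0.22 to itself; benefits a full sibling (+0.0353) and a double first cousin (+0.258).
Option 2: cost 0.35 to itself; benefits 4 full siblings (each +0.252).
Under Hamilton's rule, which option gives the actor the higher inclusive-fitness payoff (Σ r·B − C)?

Option 1: r to a full sibling = 0.5.
Option 1: r to a double first cousin = 0.25.
Option 1: Σ r·B − C = (1·0.5·0.0353 + 1·0.25·0.258) − 0.22 = -0.13785.
Option 2: r to a full sibling = 0.5.
Option 2: Σ r·B − C = (4·0.5·0.252) − 0.35 = 0.154.
Option 2 has the higher net inclusive-fitness payoff.

Option 2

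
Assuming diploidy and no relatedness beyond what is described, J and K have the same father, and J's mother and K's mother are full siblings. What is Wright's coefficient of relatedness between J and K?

Independent pedigree routes through distinct common ancestors add.
J and K are related in two ways: half-sibs through their shared father (r = 1/4) and first cousins through their mothers (r = 1/8).
r = 1/4 + 1/8 = 0.375.

0.375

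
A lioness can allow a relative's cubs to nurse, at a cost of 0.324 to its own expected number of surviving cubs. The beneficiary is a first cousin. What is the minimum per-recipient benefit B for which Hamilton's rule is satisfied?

r to a first cousin = 0.125 (first cousins share one grandparent pair — two paths of length 4: r = 2·(1/2)^4 = 1/8).
Hamilton's rule with n recipients of equal r: n·r·B > C, so B > C/(n·r) = 0.324/(1·0.125) = 2.592.

2.592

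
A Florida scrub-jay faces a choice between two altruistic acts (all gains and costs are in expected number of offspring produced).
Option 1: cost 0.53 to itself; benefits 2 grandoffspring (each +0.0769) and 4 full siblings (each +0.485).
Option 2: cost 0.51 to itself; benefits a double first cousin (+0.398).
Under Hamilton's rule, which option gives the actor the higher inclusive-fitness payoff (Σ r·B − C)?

Option 1: r to a grandoffspring = 0.25.
Option 1: r to a full sibling = 0.5.
Option 1: Σ r·B − C = (2·0.25·0.0769 + 4·0.5·0.485) − 0.53 = 0.47845.
Option 2: r to a double first cousin = 0.25.
Option 2: Σ r·B − C = (1·0.25·0.398) − 0.51 = -0.4105.
Option 1 has the higher net inclusive-fitness payoff.

Option 1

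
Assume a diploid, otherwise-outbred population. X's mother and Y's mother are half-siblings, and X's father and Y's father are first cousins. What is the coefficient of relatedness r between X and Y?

0.09375

With two independent routes of shared ancestry, r is the sum of the two contributions.
X and Y are related in two ways: half first cousins through their mothers (r = 1/16) and second cousins through their fathers (r = 1/32).
r = 1/16 + 1/32 = 3/32 = 0.09375.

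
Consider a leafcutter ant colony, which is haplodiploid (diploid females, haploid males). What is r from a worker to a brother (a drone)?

Her haploid brother carries none of their father's genes and a random half of their mother's genome; that half matches the maternal half of her own genome with probability 1/2: r = 1/2 · 1/2 = 1/4.

0.25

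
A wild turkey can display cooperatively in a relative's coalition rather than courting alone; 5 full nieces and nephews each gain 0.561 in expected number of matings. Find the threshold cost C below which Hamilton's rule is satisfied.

0.70125

r to a full niece or nephew = 0.25 (full aunt/uncle↔niece/nephew: two paths of length 3 through the shared grandparent pair: r = 2·(1/2)^3 = 1/4).
Hamilton's rule: n·r·B > C, so the trait is favored while C < n·r·B = 5·0.25·0.561 = 0.70125.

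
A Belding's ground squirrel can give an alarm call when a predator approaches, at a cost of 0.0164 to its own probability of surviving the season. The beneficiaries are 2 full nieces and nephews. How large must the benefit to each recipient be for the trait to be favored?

0.0328

r to a full niece or nephew = 1/4 (full aunt/uncle↔niece/nephew: two paths of length 3 through the shared grandparent pair: r = 2·(1/2)^3 = 1/4).
Hamilton's rule with n recipients of equal r: n·r·B > C, so B > C/(n·r) = 0.0164/(2·0.25) = 0.0328.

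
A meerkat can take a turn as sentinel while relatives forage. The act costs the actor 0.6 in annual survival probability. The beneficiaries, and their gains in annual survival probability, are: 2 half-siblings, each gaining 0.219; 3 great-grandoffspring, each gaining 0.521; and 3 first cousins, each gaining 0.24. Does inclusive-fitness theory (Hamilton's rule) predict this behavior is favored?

No

Hamilton's rule: the trait is favored when the sum of r·B over every recipient exceeds the actor's cost C.
r to a half-sibling = 0.25 (half-sibs share one parent — one path of length 2: r = (1/2)^2 = 1/4).
r to a great-grandoffspring = 0.125 (three parent–offspring links: r = (1/2)^3 = 1/8).
r to a first cousin = 1/8 (first cousins share one grandparent pair — two paths of length 4: r = 2·(1/2)^4 = 1/8).
Summing one r·B term per recipient: 2·0.25·0.219 + 3·0.125·0.521 + 3·0.125·0.24 = 0.394875.
0.394875 < 0.6: the indirect benefit is less than the cost.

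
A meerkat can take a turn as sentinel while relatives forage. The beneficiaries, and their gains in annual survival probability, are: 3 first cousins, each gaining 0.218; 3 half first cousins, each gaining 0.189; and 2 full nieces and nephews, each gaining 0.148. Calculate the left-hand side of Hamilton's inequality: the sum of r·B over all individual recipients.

0.1911875

r to a first cousin = 0.125 (first cousins share one grandparent pair — two paths of length 4: r = 2·(1/2)^4 = 1/8).
r to a half first cousin = 1/16 (half first cousins share one grandparent — one path of length 4: r = (1/2)^4 = 1/16).
r to a full niece or nephew = 0.25 (full aunt/uncle↔niece/nephew: two paths of length 3 through the shared grandparent pair: r = 2·(1/2)^3 = 1/4).
Summing one r·B term per recipient: 3·0.125·0.218 + 3·0.0625·0.189 + 2·0.25·0.148 = 0.1911875.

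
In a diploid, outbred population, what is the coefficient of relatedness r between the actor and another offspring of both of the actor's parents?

Each parent–offspring link contributes a factor of 1/2, and independent paths through distinct common ancestors add.
Full sibs share both parents — two paths of length 2: r = 2·(1/2)^2 = 1/2.

0.5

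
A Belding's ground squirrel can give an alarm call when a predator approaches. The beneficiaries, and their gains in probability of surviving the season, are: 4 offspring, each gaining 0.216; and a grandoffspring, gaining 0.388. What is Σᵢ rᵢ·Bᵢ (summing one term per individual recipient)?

r to an offspring = 1/2 (one parent–offspring link: r = (1/2)^1 = 1/2).
r to a grandoffspring = 0.25 (two parent–offspring links: r = (1/2)^2 = 1/4).
Summing one r·B term per recipient: 4·0.5·0.216 + 1·0.25·0.388 = 0.529.

0.529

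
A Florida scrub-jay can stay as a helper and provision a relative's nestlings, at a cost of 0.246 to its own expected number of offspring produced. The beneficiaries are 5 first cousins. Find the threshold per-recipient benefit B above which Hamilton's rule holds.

r to a first cousin = 1/8 (first cousins share one grandparent pair — two paths of length 4: r = 2·(1/2)^4 = 1/8).
Hamilton's rule with n recipients of equal r: n·r·B > C, so B > C/(n·r) = 0.246/(5·0.125) = 0.3936.

0.3936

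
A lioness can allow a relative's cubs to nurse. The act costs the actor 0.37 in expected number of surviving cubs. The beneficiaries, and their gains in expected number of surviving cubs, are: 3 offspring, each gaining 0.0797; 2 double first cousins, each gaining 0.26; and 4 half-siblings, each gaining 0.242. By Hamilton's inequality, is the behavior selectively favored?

Hamilton's rule: the trait is favored when the sum of r·B over every recipient exceeds the actor's cost C.
r to an offspring = 0.5 (one parent–offspring link: r = (1/2)^1 = 1/2).
r to a double first cousin = 1/4 (double first cousins share both grandparent pairs — four paths of length 4: r = 4·(1/2)^4 = 1/4).
r to a half-sibling = 1/4 (half-sibs share one parent — one path of length 2: r = (1/2)^2 = 1/4).
Summing one r·B term per recipient: 3·0.5·0.0797 + 2·0.25·0.26 + 4·0.25·0.242 = 0.49155.
0.49155 > 0.37: the indirect benefit exceeds the cost.

Yes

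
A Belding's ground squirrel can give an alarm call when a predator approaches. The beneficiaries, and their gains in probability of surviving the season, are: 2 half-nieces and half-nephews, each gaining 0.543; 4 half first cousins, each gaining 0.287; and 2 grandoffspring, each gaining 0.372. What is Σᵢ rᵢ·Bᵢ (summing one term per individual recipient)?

0.3935

r to a half-niece or half-nephew = 1/8 (half-aunt/uncle↔niece/nephew: one path of length 3: r = (1/2)^3 = 1/8).
r to a half first cousin = 1/16 (half first cousins share one grandparent — one path of length 4: r = (1/2)^4 = 1/16).
r to a grandoffspring = 1/4 (two parent–offspring links: r = (1/2)^2 = 1/4).
Summing one r·B term per recipient: 2·0.125·0.543 + 4·0.0625·0.287 + 2·0.25·0.372 = 0.3935.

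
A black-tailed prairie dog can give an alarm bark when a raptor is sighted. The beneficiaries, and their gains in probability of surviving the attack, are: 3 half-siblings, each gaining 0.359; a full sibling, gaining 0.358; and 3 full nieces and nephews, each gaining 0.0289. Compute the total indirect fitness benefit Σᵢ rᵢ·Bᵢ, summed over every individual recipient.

r to a half-sibling = 0.25 (half-sibs share one parent — one path of length 2: r = (1/2)^2 = 1/4).
r to a full sibling = 0.5 (full sibs share both parents — two paths of length 2: r = 2·(1/2)^2 = 1/2).
r to a full niece or nephew = 1/4 (full aunt/uncle↔niece/nephew: two paths of length 3 through the shared grandparent pair: r = 2·(1/2)^3 = 1/4).
Summing one r·B term per recipient: 3·0.25·0.359 + 1·0.5·0.358 + 3·0.25·0.0289 = 0.469925.

0.469925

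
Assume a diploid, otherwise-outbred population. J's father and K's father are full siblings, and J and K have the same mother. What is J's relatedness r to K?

Relatedness sums over independent paths through distinct common ancestors.
J and K are related in two ways: first cousins through their fathers (r = 1/8) and half-sibs through their shared mother (r = 1/4).
r = 1/8 + 1/4 = 0.375.

0.375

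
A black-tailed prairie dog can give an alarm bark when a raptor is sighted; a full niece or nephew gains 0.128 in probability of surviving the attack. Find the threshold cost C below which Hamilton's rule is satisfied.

r to a full niece or nephew = 1/4 (full aunt/uncle↔niece/nephew: two paths of length 3 through the shared grandparent pair: r = 2·(1/2)^3 = 1/4).
Hamilton's rule: n·r·B > C, so the trait is favored while C < n·r·B = 1·0.25·0.128 = 0.032.

0.032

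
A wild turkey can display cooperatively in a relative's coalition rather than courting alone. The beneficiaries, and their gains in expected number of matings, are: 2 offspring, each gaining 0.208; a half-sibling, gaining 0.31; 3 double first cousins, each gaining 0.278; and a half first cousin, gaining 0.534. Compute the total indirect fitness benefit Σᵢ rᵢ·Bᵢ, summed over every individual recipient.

0.527375

r to an offspring = 0.5 (one parent–offspring link: r = (1/2)^1 = 1/2).
r to a half-sibling = 0.25 (half-sibs share one parent — one path of length 2: r = (1/2)^2 = 1/4).
r to a double first cousin = 0.25 (double first cousins share both grandparent pairs — four paths of length 4: r = 4·(1/2)^4 = 1/4).
r to a half first cousin = 0.0625 (half first cousins share one grandparent — one path of length 4: r = (1/2)^4 = 1/16).
Summing one r·B term per recipient: 2·0.5·0.208 + 1·0.25·0.31 + 3·0.25·0.278 + 1·0.0625·0.534 = 0.527375.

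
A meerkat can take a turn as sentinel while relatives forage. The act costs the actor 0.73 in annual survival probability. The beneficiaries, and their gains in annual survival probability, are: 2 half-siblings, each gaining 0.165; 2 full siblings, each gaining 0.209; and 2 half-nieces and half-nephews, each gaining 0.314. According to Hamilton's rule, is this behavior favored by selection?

Hamilton's rule: the trait is favored when the sum of r·B over every recipient exceeds the actor's cost C.
r to a half-sibling = 1/4 (half-sibs share one parent — one path of length 2: r = (1/2)^2 = 1/4).
r to a full sibling = 1/2 (full sibs share both parents — two paths of length 2: r = 2·(1/2)^2 = 1/2).
r to a half-niece or half-nephew = 0.125 (half-aunt/uncle↔niece/nephew: one path of length 3: r = (1/2)^3 = 1/8).
Summing one r·B term per recipient: 2·0.25·0.165 + 2·0.5·0.209 + 2·0.125·0.314 = 0.37.
0.37 < 0.73: the indirect benefit is less than the cost.

No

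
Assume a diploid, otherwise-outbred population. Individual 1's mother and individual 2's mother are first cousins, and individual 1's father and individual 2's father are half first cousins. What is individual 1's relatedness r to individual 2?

0.046875

With two independent routes of shared ancestry, r is the sum of the two contributions.
Individual 1 and individual 2 are related in two ways: second cousins through their mothers (r = 1/32) and half second cousins through their fathers (r = 1/64).
r = 1/32 + 1/64 = 0.046875.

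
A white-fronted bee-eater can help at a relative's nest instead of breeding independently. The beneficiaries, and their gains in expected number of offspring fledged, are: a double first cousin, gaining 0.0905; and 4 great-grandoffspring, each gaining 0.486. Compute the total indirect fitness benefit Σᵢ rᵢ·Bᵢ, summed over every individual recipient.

0.265625

r to a double first cousin = 1/4 (double first cousins share both grandparent pairs — four paths of length 4: r = 4·(1/2)^4 = 1/4).
r to a great-grandoffspring = 0.125 (three parent–offspring links: r = (1/2)^3 = 1/8).
Summing one r·B term per recipient: 1·0.25·0.0905 + 4·0.125·0.486 = 0.265625.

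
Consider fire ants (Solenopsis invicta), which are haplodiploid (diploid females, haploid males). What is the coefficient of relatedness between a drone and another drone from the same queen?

0.5

Haploid brothers each carry a random half of the queen's diploid genome, so on average they share half: r = 1/2.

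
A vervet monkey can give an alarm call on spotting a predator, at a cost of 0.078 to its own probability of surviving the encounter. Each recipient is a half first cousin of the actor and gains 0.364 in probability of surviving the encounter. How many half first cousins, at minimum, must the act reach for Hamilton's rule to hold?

r to a half first cousin = 0.0625 (half first cousins share one grandparent — one path of length 4: r = (1/2)^4 = 1/16).
Hamilton's rule: n·r·B > C  ⇒  n > C/(r·B) = 0.078/(0.0625·0.364) = 3.429.
The smallest integer exceeding 3.429 is 4.

4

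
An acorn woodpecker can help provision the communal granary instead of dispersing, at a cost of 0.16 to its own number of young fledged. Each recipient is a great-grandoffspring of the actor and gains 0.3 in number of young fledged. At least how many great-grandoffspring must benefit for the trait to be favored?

5

r to a great-grandoffspring = 1/8 (three parent–offspring links: r = (1/2)^3 = 1/8).
Hamilton's rule: n·r·B > C  ⇒  n > C/(r·B) = 0.16/(0.125·0.3) = 4.267.
The smallest integer exceeding 4.267 is 5.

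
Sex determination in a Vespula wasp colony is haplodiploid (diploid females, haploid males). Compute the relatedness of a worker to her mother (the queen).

0.5

One meiotic link between diploid queen and diploid daughter: r = 1/2.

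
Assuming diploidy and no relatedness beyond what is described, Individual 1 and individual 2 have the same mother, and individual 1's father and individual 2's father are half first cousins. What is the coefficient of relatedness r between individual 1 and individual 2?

0.265625

Relatedness sums over independent paths through distinct common ancestors.
Individual 1 and individual 2 are related in two ways: half-sibs through their shared mother (r = 1/4) and half second cousins through their fathers (r = 1/64).
r = 1/4 + 1/64 = 17/64 = 0.265625.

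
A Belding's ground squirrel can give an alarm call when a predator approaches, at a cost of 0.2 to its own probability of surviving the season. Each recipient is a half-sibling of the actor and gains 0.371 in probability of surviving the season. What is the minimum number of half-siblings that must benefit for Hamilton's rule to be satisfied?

r to a half-sibling = 0.25 (half-sibs share one parent — one path of length 2: r = (1/2)^2 = 1/4).
Hamilton's rule: n·r·B > C  ⇒  n > C/(r·B) = 0.2/(0.25·0.371) = 2.156.
The smallest integer exceeding 2.156 is 3.

3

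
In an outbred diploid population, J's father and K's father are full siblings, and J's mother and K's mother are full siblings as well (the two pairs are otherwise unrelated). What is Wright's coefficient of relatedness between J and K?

0.25

Relatedness sums over independent paths through distinct common ancestors.
J and K are related in two ways: first cousins through their fathers (r = 1/8) and first cousins through their mothers (r = 1/8) — i.e. double first cousins.
r = 1/8 + 1/8 = 1/4 = 0.25.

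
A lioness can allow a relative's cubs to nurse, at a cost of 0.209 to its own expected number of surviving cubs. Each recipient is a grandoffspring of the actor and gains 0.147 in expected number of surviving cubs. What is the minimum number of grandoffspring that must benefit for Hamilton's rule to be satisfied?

6

r to a grandoffspring = 1/4 (two parent–offspring links: r = (1/2)^2 = 1/4).
Hamilton's rule: n·r·B > C  ⇒  n > C/(r·B) = 0.209/(0.25·0.147) = 5.687.
The smallest integer exceeding 5.687 is 6.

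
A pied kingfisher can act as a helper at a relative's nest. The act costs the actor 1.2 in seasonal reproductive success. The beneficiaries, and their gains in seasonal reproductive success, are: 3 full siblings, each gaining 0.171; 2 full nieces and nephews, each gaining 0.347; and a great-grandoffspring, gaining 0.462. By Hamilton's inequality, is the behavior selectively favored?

No

Hamilton's rule: the trait is favored when the sum of r·B over every recipient exceeds the actor's cost C.
r to a full sibling = 1/2 (full sibs share both parents — two paths of length 2: r = 2·(1/2)^2 = 1/2).
r to a full niece or nephew = 1/4 (full aunt/uncle↔niece/nephew: two paths of length 3 through the shared grandparent pair: r = 2·(1/2)^3 = 1/4).
r to a great-grandoffspring = 0.125 (three parent–offspring links: r = (1/2)^3 = 1/8).
Summing one r·B term per recipient: 3·0.5·0.171 + 2·0.25·0.347 + 1·0.125·0.462 = 0.48775.
0.48775 < 1.2: the indirect benefit is less than the cost.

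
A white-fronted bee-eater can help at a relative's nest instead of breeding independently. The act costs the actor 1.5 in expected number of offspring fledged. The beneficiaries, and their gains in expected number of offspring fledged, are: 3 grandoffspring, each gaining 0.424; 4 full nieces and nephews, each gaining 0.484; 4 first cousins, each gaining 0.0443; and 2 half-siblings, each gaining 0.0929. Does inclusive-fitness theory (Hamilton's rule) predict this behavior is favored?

No

Hamilton's rule: the trait is favored when the sum of r·B over every recipient exceeds the actor's cost C.
r to a grandoffspring = 0.25 (two parent–offspring links: r = (1/2)^2 = 1/4).
r to a full niece or nephew = 1/4 (full aunt/uncle↔niece/nephew: two paths of length 3 through the shared grandparent pair: r = 2·(1/2)^3 = 1/4).
r to a first cousin = 0.125 (first cousins share one grandparent pair — two paths of length 4: r = 2·(1/2)^4 = 1/8).
r to a half-sibling = 0.25 (half-sibs share one parent — one path of length 2: r = (1/2)^2 = 1/4).
Summing one r·B term per recipient: 3·0.25·0.424 + 4·0.25·0.484 + 4·0.125·0.0443 + 2·0.25·0.0929 = 0.8706.
0.8706 < 1.5: the indirect benefit is less than the cost.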